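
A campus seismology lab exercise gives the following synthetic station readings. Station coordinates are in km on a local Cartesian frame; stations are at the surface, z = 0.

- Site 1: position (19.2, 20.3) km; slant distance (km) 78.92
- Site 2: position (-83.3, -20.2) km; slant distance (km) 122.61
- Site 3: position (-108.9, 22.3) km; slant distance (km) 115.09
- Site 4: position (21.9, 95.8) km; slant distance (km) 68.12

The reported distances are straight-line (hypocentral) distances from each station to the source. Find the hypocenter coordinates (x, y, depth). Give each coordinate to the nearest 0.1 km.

Each station gives a sphere (x−x_i)² + (y−y_i)² + z² = d_i² (stations at z=0).
Subtracting the Site 1 sphere from Site 2 and Site 3: z² cancels, leaving linear equations in x and y:
-205.0 x − 81.0 y = -2238.65
-256.2 x + 4.0 y = 4558.43
Solving: x ≈ -16.701, y ≈ 69.906 km (keep extra digits for the depth step; rounded: -16.7, 69.9).
Then from the Site 1 sphere: z² = 78.92² − (x − 19.2)² − (y − 20.3)² with x = -16.701, y = 69.906, so z ≈ 49.787 ≈ 49.8 km.

x ≈ -16.7 km, y ≈ 69.9 km, depth ≈ 49.8 km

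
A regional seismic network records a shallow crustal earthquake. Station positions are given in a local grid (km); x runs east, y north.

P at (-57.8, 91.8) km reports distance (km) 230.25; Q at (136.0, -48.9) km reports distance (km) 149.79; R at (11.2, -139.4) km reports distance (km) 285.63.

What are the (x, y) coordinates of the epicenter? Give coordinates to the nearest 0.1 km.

(172.4, 96.4)

Circle about each station: (x + 57.8)² + (y − 91.8)² = 230.25²; (x − 136.0)² + (y + 48.9)² = 149.79²; (x − 11.2)² + (y + 139.4)² = 285.63².
Subtracting pairs of circle equations eliminates x²+y² and gives linear equations (the radical axes):
387.6 x − 281.4 y = 39697.15
138.0 x − 462.4 y = -20779.71
Solving the 2×2 system: x ≈ 172.4, y ≈ 96.4 km.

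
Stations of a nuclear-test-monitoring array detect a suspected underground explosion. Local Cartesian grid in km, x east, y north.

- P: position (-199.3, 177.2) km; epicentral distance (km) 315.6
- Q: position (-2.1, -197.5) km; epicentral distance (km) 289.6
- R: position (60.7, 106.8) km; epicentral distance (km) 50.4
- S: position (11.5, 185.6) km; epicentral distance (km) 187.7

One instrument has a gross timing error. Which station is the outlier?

S

Solve using three stations at a time. Using P, Q, R (subtract circle equations pairwise → linear system) gives (x, y) ≈ (98.9, 73.9).
Distances from that point to each station vs reported:
  P: calculated 315.6 vs reported 315.6 → residual 0.0 km
  Q: calculated 289.6 vs reported 289.6 → residual 0.0 km
  R: calculated 50.4 vs reported 50.4 → residual 0.0 km
  S: calculated 141.8 vs reported 187.7 → residual 45.9 km
P, Q, R are mutually consistent (residuals ≈ 0); S is off by 45.9 km.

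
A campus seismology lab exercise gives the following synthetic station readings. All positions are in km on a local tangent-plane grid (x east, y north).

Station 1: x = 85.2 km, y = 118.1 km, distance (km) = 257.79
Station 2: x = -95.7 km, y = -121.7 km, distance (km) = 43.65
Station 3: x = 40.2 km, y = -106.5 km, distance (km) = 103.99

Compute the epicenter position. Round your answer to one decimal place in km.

(-62.9, -92.9)

Circle about each station: (x − 85.2)² + (y − 118.1)² = 257.79²; (x + 95.7)² + (y + 121.7)² = 43.65²; (x − 40.2)² + (y + 106.5)² = 103.99².
Subtracting the Station 1 equation from the Station 2 and Station 3 equations removes the quadratic terms:
-361.8 x − 479.6 y = 67313.09
-90.0 x − 449.2 y = 47393.40
Solving the 2×2 system: x ≈ -62.9, y ≈ -92.9 km.
Check against Station 1 (with the unrounded x, y): √((x − 85.2)²+(y − 118.1)²) = 257.79 ≈ 257.79 km. ✓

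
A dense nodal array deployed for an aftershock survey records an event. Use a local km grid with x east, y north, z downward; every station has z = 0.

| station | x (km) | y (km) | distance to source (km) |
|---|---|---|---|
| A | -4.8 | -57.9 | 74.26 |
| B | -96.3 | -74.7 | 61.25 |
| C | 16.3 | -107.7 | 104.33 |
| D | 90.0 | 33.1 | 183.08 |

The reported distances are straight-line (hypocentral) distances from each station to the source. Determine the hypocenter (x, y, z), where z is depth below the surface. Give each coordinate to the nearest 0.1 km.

Each station gives a sphere (x−x_i)² + (y−y_i)² + z² = d_i² (stations at z=0).
Subtracting the A sphere from B and C: z² cancels, leaving linear equations in x and y:
-183.0 x − 33.6 y = 13241.32
42.2 x − 99.6 y = 3119.33
Solving: x ≈ -61.799, y ≈ -57.503 km (keep extra digits for the depth step; rounded: -61.8, -57.5).
Then from the A sphere: z² = 74.26² − (x + 4.8)² − (y + 57.9)² with x = -61.799, y = -57.503, so z ≈ 47.597 ≈ 47.6 km.

(-61.8, -57.5, 47.6)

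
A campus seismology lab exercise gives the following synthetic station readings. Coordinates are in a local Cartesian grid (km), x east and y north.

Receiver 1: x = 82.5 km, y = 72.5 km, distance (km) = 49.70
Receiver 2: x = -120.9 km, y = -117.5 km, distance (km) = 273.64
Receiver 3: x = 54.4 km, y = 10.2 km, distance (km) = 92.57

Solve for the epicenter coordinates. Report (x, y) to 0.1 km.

Circle about each station: (x − 82.5)² + (y − 72.5)² = 49.70²; (x + 120.9)² + (y + 117.5)² = 273.64²; (x − 54.4)² + (y − 10.2)² = 92.57².
Subtracting the Receiver 1 equation from the Receiver 2 and Receiver 3 equations removes the quadratic terms:
-406.8 x − 380.0 y = -56048.20
-56.2 x − 124.6 y = -15098.21
Solving the 2×2 system: x ≈ 42.5, y ≈ 102.0 km.

(42.5, 102.0)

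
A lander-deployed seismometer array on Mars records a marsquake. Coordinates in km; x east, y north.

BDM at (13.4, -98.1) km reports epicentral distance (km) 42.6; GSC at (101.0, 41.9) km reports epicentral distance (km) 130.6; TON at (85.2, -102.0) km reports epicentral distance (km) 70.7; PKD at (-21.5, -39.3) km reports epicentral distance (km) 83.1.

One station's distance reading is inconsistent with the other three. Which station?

Solve using three stations at a time. Using BDM, GSC, PKD (subtract circle equations pairwise → linear system) gives (x, y) ≈ (51.5, -79.0).
Distances from that point to each station vs reported:
  BDM: calculated 42.7 vs reported 42.6 → residual 0.1 km
  GSC: calculated 130.6 vs reported 130.6 → residual 0.0 km
  TON: calculated 40.8 vs reported 70.7 → residual 29.9 km
  PKD: calculated 83.1 vs reported 83.1 → residual 0.0 km
BDM, GSC, PKD are mutually consistent (residuals ≈ 0); TON is off by 29.9 km.

TON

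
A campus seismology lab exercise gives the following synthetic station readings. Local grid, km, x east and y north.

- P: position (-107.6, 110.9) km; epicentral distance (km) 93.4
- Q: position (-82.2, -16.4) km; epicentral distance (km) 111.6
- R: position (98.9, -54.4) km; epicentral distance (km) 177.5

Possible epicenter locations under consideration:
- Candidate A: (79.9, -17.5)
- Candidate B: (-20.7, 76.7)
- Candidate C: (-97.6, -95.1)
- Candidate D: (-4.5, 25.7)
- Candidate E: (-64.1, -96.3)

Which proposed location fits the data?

Candidate B

For each candidate, compare |candidate − station| to the reported distance:
Candidate A: residuals P 133.9, Q 50.5, R 136.0 → max 136.0 km
Candidate B: residuals P 0.0, Q 0.0, R 0.0 → max 0.0 km
Candidate C: residuals P 112.8, Q 31.4, R 23.2 → max 112.8 km
Candidate D: residuals P 40.3, Q 23.2, R 46.7 → max 46.7 km
Candidate E: residuals P 118.3, Q 29.7, R 9.2 → max 118.3 km
Only Candidate B has all residuals ≈ 0.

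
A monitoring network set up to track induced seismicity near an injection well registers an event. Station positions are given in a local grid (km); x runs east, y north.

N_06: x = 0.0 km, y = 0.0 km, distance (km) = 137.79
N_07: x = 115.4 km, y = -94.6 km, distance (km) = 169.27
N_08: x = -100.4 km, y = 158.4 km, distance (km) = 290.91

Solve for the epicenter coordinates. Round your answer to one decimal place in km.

-50.5 km east, -128.2 km north

Circle about each station: x² + y² = 137.79²; (x − 115.4)² + (y + 94.6)² = 169.27²; (x + 100.4)² + (y − 158.4)² = 290.91².
Subtracting the N_06 equation from the N_07 and N_08 equations removes the quadratic terms:
230.8 x − 189.2 y = 12600.07
-200.8 x + 316.8 y = -30471.82
Solving the 2×2 system: x ≈ -50.5, y ≈ -128.2 km.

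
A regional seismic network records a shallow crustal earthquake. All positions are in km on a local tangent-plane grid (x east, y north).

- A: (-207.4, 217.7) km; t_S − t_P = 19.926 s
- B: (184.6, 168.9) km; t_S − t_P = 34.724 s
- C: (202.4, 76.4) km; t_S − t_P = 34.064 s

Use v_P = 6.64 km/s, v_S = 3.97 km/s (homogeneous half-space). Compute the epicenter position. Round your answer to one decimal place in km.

Distance from S−P lag: d = Δt · v_P v_S / (v_P − v_S) = Δt · (6.64·3.97)/(6.64−3.97) ≈ 9.8730·Δt.
So d_A = 196.73, d_B = 342.83, d_C = 336.31 km.
Circle about each station: (x + 207.4)² + (y − 217.7)² = 196.73²; (x − 184.6)² + (y − 168.9)² = 342.83²; (x − 202.4)² + (y − 76.4)² = 336.31².
Subtracting the A equation from the B and C equations removes the quadratic terms:
784.0 x − 97.6 y = -106633.40
819.6 x − 282.6 y = -118007.05
Solving the 2×2 system: x ≈ -131.5, y ≈ 36.2 km.

x ≈ -131.5 km, y ≈ 36.2 km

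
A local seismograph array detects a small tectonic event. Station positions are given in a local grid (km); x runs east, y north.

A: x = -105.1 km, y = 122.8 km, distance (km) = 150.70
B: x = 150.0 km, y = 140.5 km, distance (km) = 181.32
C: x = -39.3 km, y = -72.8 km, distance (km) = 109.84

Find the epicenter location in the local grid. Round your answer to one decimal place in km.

9.9 km east, 25.4 km north

Circle about each station: (x + 105.1)² + (y − 122.8)² = 150.70²; (x − 150.0)² + (y − 140.5)² = 181.32²; (x + 39.3)² + (y + 72.8)² = 109.84².
Subtracting the A equation from the B and C equations removes the quadratic terms:
510.2 x + 35.4 y = 5947.95
131.6 x − 391.2 y = -8635.86
Solving the 2×2 system: x ≈ 9.9, y ≈ 25.4 km.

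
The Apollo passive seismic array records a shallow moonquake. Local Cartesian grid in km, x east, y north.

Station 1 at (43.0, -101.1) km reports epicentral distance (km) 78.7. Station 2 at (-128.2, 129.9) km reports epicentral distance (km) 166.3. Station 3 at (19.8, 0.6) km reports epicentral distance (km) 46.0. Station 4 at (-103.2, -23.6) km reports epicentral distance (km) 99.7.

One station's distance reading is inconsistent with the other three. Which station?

Solve using three stations at a time. Using Station 1, Station 3, Station 4 (subtract circle equations pairwise → linear system) gives (x, y) ≈ (-4.6, -38.4).
Distances from that point to each station vs reported:
  Station 1: calculated 78.7 vs reported 78.7 → residual 0.0 km
  Station 2: calculated 208.8 vs reported 166.3 → residual 42.5 km
  Station 3: calculated 46.0 vs reported 46.0 → residual 0.0 km
  Station 4: calculated 99.7 vs reported 99.7 → residual 0.0 km
Station 1, Station 3, Station 4 are mutually consistent (residuals ≈ 0); Station 2 is off by 42.5 km.

Station 2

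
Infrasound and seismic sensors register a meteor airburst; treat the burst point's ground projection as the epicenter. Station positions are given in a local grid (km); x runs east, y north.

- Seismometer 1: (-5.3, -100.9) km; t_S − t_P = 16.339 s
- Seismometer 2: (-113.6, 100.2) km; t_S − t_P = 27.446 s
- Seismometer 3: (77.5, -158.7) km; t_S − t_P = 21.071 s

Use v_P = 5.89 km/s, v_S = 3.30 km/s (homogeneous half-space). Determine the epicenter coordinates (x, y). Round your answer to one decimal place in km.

65.8 km east, -1.0 km north

Distance from S−P lag: d = Δt · v_P v_S / (v_P − v_S) = Δt · (5.89·3.30)/(5.89−3.30) ≈ 7.5046·Δt.
So d_Seismometer 1 = 122.62, d_Seismometer 2 = 205.97, d_Seismometer 3 = 158.13 km.
Circle about each station: (x + 5.3)² + (y + 100.9)² = 122.62²; (x + 113.6)² + (y − 100.2)² = 205.97²; (x − 77.5)² + (y + 158.7)² = 158.13².
Subtracting the Seismometer 1 equation from the Seismometer 2 and Seismometer 3 equations removes the quadratic terms:
-216.6 x + 402.2 y = -14651.88
165.6 x − 115.6 y = 11013.61
Solving the 2×2 system: x ≈ 65.8, y ≈ -1.0 km.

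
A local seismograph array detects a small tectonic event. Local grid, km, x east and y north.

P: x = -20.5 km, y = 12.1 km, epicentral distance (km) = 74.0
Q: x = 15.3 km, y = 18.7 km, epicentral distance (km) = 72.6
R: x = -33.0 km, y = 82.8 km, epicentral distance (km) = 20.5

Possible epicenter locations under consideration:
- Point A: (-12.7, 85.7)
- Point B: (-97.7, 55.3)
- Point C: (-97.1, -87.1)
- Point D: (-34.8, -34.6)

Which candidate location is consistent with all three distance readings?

Point A

For each candidate, compare |candidate − station| to the reported distance:
Point A: residuals P 0.0, Q 0.0, R 0.0 → max 0.0 km
Point B: residuals P 14.5, Q 46.2, R 49.8 → max 49.8 km
Point C: residuals P 51.3, Q 81.8, R 161.1 → max 161.1 km
Point D: residuals P 25.2, Q 0.5, R 96.9 → max 96.9 km
Only Point A has all residuals ≈ 0.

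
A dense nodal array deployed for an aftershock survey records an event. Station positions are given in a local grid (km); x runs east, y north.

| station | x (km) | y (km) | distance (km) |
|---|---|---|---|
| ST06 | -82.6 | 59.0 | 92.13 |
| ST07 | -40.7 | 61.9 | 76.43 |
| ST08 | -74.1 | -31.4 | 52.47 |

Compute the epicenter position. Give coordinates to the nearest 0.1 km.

x ≈ -25.0 km, y ≈ -12.9 km

Circle about each station: (x + 82.6)² + (y − 59.0)² = 92.13²; (x + 40.7)² + (y − 61.9)² = 76.43²; (x + 74.1)² + (y + 31.4)² = 52.47².
Subtracting the ST06 equation from the ST07 and ST08 equations removes the quadratic terms:
83.8 x + 5.8 y = -2169.27
17.0 x − 180.8 y = 1907.85
Solving the 2×2 system: x ≈ -25.0, y ≈ -12.9 km.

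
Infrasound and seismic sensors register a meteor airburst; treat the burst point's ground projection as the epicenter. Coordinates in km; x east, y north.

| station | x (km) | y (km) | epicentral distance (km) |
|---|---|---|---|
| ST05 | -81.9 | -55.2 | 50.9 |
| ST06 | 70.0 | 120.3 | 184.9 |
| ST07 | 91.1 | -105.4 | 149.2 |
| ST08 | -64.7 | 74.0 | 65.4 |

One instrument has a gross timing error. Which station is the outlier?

Solve using three stations at a time. Using ST05, ST06, ST07 (subtract circle equations pairwise → linear system) gives (x, y) ≈ (-37.7, -30.0).
Distances from that point to each station vs reported:
  ST05: calculated 50.9 vs reported 50.9 → residual 0.0 km
  ST06: calculated 184.9 vs reported 184.9 → residual 0.0 km
  ST07: calculated 149.2 vs reported 149.2 → residual 0.0 km
  ST08: calculated 107.5 vs reported 65.4 → residual 42.1 km
ST05, ST06, ST07 are mutually consistent (residuals ≈ 0); ST08 is off by 42.1 km.

ST08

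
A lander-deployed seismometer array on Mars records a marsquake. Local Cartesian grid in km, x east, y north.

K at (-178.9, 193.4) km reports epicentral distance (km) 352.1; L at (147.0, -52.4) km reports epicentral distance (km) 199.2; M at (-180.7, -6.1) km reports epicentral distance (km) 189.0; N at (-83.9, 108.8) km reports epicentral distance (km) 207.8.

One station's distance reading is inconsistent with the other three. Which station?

N

Solve using three stations at a time. Using K, L, M (subtract circle equations pairwise → linear system) gives (x, y) ≈ (-37.0, -128.8).
Distances from that point to each station vs reported:
  K: calculated 352.1 vs reported 352.1 → residual 0.0 km
  L: calculated 199.2 vs reported 199.2 → residual 0.0 km
  M: calculated 189.0 vs reported 189.0 → residual 0.0 km
  N: calculated 242.2 vs reported 207.8 → residual 34.4 km
K, L, M are mutually consistent (residuals ≈ 0); N is off by 34.4 km.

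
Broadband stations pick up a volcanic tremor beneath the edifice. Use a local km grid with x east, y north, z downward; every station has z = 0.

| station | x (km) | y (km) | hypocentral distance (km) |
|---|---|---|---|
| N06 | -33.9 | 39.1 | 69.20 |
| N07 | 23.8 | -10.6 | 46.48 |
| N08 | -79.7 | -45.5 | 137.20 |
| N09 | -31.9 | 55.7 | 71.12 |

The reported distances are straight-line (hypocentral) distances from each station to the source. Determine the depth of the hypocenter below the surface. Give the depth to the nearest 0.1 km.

depth ≈ 17.9 km

Each station gives a sphere (x−x_i)² + (y−y_i)² + z² = d_i² (stations at z=0).
Subtracting the N06 sphere from N07 and N08: z² cancels, leaving linear equations in x and y:
115.4 x − 99.4 y = 629.03
-91.6 x − 169.2 y = -8290.88
Solving: x ≈ 32.502, y ≈ 31.405 km (keep extra digits for the depth step; rounded: 32.5, 31.4).
Then from the N06 sphere: z² = 69.20² − (x + 33.9)² − (y − 39.1)² with x = 32.502, y = 31.405, so z ≈ 17.894 ≈ 17.9 km.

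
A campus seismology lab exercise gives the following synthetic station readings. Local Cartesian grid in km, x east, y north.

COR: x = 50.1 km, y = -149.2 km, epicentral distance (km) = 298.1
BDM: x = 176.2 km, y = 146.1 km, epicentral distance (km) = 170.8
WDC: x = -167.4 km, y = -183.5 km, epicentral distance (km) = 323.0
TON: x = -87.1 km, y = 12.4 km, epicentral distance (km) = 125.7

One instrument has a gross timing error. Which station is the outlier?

Solve using three stations at a time. Using BDM, WDC, TON (subtract circle equations pairwise → linear system) gives (x, y) ≈ (18.4, 80.7).
Distances from that point to each station vs reported:
  COR: calculated 232.1 vs reported 298.1 → residual 66.0 km
  BDM: calculated 170.8 vs reported 170.8 → residual 0.0 km
  WDC: calculated 323.0 vs reported 323.0 → residual 0.0 km
  TON: calculated 125.7 vs reported 125.7 → residual 0.0 km
BDM, WDC, TON are mutually consistent (residuals ≈ 0); COR is off by 66.0 km.

COR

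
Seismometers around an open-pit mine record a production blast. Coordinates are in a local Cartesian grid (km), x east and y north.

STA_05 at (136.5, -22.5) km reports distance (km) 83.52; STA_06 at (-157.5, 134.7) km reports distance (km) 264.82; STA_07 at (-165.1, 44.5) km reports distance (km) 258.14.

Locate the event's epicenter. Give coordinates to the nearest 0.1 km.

Circle about each station: (x − 136.5)² + (y + 22.5)² = 83.52²; (x + 157.5)² + (y − 134.7)² = 264.82²; (x + 165.1)² + (y − 44.5)² = 258.14².
Subtracting the STA_05 equation from the STA_06 and STA_07 equations removes the quadratic terms:
-588.0 x + 314.4 y = -39342.20
-603.2 x + 134.0 y = -49560.91
Solving the 2×2 system: x ≈ 93.0, y ≈ 48.8 km.

93.0 km east, 48.8 km north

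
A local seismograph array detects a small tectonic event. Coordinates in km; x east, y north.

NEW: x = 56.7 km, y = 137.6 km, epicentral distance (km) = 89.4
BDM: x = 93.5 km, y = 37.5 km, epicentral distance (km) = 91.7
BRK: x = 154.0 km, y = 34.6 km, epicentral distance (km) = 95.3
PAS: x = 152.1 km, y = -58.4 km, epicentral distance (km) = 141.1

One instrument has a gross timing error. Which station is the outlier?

Solve using three stations at a time. Using NEW, BRK, PAS (subtract circle equations pairwise → linear system) gives (x, y) ≈ (59.6, 48.2).
Distances from that point to each station vs reported:
  NEW: calculated 89.4 vs reported 89.4 → residual 0.0 km
  BDM: calculated 35.5 vs reported 91.7 → residual 56.2 km
  BRK: calculated 95.3 vs reported 95.3 → residual 0.0 km
  PAS: calculated 141.1 vs reported 141.1 → residual 0.0 km
NEW, BRK, PAS are mutually consistent (residuals ≈ 0); BDM is off by 56.2 km.

BDM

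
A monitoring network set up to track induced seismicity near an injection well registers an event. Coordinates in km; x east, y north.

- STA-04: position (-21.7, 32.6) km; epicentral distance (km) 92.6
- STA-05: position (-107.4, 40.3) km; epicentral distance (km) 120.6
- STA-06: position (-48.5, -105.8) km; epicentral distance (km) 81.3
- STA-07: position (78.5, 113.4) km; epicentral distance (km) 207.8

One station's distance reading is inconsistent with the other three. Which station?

Solve using three stations at a time. Using STA-04, STA-05, STA-07 (subtract circle equations pairwise → linear system) gives (x, y) ≈ (-38.3, -58.5).
Distances from that point to each station vs reported:
  STA-04: calculated 92.6 vs reported 92.6 → residual 0.0 km
  STA-05: calculated 120.6 vs reported 120.6 → residual 0.0 km
  STA-06: calculated 48.4 vs reported 81.3 → residual 32.9 km
  STA-07: calculated 207.8 vs reported 207.8 → residual 0.0 km
STA-04, STA-05, STA-07 are mutually consistent (residuals ≈ 0); STA-06 is off by 32.9 km.

STA-06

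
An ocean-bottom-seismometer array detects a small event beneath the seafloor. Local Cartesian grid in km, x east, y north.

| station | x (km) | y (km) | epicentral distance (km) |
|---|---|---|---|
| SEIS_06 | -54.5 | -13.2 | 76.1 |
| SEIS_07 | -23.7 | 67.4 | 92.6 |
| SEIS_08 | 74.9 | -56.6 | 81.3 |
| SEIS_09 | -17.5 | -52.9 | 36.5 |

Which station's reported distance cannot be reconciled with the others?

SEIS_06

Solve using three stations at a time. Using SEIS_07, SEIS_08, SEIS_09 (subtract circle equations pairwise → linear system) gives (x, y) ≈ (1.5, -21.7).
Distances from that point to each station vs reported:
  SEIS_06: calculated 56.6 vs reported 76.1 → residual 19.5 km
  SEIS_07: calculated 92.6 vs reported 92.6 → residual 0.0 km
  SEIS_08: calculated 81.3 vs reported 81.3 → residual 0.0 km
  SEIS_09: calculated 36.5 vs reported 36.5 → residual 0.0 km
SEIS_07, SEIS_08, SEIS_09 are mutually consistent (residuals ≈ 0); SEIS_06 is off by 19.5 km.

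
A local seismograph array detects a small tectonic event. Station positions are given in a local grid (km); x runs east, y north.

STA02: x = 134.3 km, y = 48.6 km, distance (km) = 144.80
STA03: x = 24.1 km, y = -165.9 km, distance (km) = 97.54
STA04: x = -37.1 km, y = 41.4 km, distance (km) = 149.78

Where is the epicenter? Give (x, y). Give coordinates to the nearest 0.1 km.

(57.9, -74.4)

Circle about each station: (x − 134.3)² + (y − 48.6)² = 144.80²; (x − 24.1)² + (y + 165.9)² = 97.54²; (x + 37.1)² + (y − 41.4)² = 149.78².
Subtracting the STA02 equation from the STA03 and STA04 equations removes the quadratic terms:
-220.4 x − 429.0 y = 19158.16
-342.8 x − 14.4 y = -18775.09
Solving the 2×2 system: x ≈ 57.9, y ≈ -74.4 km.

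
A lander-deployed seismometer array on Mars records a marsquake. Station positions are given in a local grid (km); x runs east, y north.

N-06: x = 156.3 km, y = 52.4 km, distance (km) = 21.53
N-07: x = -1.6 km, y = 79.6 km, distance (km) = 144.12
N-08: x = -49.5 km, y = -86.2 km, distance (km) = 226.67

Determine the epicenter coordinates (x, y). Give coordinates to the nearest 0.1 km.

(137.5, 41.9)

Circle about each station: (x − 156.3)² + (y − 52.4)² = 21.53²; (x + 1.6)² + (y − 79.6)² = 144.12²; (x + 49.5)² + (y + 86.2)² = 226.67².
Subtracting pairs of circle equations eliminates x²+y² and gives linear equations (the radical axes):
-315.8 x + 54.4 y = -41143.76
-411.6 x − 277.2 y = -68210.51
Solving the 2×2 system: x ≈ 137.5, y ≈ 41.9 km.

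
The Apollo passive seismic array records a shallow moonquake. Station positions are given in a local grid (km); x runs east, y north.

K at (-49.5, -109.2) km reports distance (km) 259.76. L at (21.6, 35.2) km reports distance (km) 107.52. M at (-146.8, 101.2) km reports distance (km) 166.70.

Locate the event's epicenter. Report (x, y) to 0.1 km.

14.7 km east, 142.5 km north

Circle about each station: (x + 49.5)² + (y + 109.2)² = 259.76²; (x − 21.6)² + (y − 35.2)² = 107.52²; (x + 146.8)² + (y − 101.2)² = 166.70².
Subtracting the K equation from the L and M equations removes the quadratic terms:
142.2 x + 288.8 y = 43245.42
-194.6 x + 420.8 y = 57103.16
Solving the 2×2 system: x ≈ 14.7, y ≈ 142.5 km.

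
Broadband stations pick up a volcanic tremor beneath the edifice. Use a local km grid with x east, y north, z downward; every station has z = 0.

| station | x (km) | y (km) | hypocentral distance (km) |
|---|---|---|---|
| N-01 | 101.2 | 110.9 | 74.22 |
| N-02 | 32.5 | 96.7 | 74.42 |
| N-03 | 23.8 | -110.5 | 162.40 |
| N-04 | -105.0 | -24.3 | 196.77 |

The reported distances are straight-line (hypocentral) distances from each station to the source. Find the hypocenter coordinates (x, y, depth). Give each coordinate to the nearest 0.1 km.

(80.0, 41.2, 14.2)

Each station gives a sphere (x−x_i)² + (y−y_i)² + z² = d_i² (stations at z=0).
Subtracting the N-01 sphere from N-02 and N-03: z² cancels, leaving linear equations in x and y:
-137.4 x − 28.4 y = -12162.84
-154.8 x − 442.8 y = -30628.71
Solving: x ≈ 80.005, y ≈ 41.201 km (keep extra digits for the depth step; rounded: 80.0, 41.2).
Then from the N-01 sphere: z² = 74.22² − (x − 101.2)² − (y − 110.9)² with x = 80.005, y = 41.201, so z ≈ 14.193 ≈ 14.2 km.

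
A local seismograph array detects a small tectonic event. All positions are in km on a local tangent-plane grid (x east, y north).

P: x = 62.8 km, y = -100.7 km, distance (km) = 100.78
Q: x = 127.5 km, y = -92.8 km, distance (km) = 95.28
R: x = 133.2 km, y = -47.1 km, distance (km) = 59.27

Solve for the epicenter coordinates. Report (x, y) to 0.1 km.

Circle about each station: (x − 62.8)² + (y + 100.7)² = 100.78²; (x − 127.5)² + (y + 92.8)² = 95.28²; (x − 133.2)² + (y + 47.1)² = 59.27².
Subtracting the P equation from the Q and R equations removes the quadratic terms:
129.4 x + 15.8 y = 11862.09
140.8 x + 107.2 y = 12520.00
Solving the 2×2 system: x ≈ 92.2, y ≈ -4.3 km.
Check against P (with the unrounded x, y): √((x − 62.8)²+(y + 100.7)²) = 100.78 ≈ 100.78 km. ✓

x ≈ 92.2 km, y ≈ -4.3 km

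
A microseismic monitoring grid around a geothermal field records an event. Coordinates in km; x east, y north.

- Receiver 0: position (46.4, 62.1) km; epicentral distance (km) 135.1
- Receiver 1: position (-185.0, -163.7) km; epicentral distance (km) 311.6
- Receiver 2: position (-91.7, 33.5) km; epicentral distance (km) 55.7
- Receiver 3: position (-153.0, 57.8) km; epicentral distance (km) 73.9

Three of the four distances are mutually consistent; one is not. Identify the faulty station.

Receiver 1

Solve using three stations at a time. Using Receiver 0, Receiver 2, Receiver 3 (subtract circle equations pairwise → linear system) gives (x, y) ≈ (-86.0, 88.8).
Distances from that point to each station vs reported:
  Receiver 0: calculated 135.1 vs reported 135.1 → residual 0.0 km
  Receiver 1: calculated 271.2 vs reported 311.6 → residual 40.4 km
  Receiver 2: calculated 55.6 vs reported 55.7 → residual 0.1 km
  Receiver 3: calculated 73.8 vs reported 73.9 → residual 0.1 km
Receiver 0, Receiver 2, Receiver 3 are mutually consistent (residuals ≈ 0); Receiver 1 is off by 40.4 km.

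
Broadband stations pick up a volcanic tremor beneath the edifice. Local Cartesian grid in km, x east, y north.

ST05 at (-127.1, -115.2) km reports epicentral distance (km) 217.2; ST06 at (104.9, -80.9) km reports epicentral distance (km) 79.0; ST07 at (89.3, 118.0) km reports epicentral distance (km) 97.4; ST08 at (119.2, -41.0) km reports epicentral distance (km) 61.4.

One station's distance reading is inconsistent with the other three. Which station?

ST07

Solve using three stations at a time. Using ST05, ST06, ST08 (subtract circle equations pairwise → linear system) gives (x, y) ≈ (64.5, -13.0).
Distances from that point to each station vs reported:
  ST05: calculated 217.2 vs reported 217.2 → residual 0.0 km
  ST06: calculated 79.0 vs reported 79.0 → residual 0.0 km
  ST07: calculated 133.3 vs reported 97.4 → residual 35.9 km
  ST08: calculated 61.4 vs reported 61.4 → residual 0.0 km
ST05, ST06, ST08 are mutually consistent (residuals ≈ 0); ST07 is off by 35.9 km.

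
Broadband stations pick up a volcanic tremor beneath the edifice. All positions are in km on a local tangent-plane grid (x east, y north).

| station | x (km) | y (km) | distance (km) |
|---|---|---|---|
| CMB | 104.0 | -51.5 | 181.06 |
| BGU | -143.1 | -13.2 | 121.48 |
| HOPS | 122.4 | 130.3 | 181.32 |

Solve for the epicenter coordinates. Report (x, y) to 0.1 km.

(-42.5, 54.9)

Circle about each station: (x − 104.0)² + (y + 51.5)² = 181.06²; (x + 143.1)² + (y + 13.2)² = 121.48²; (x − 122.4)² + (y − 130.3)² = 181.32².
Subtracting pairs of circle equations eliminates x²+y² and gives linear equations (the radical axes):
-494.2 x + 76.6 y = 25208.93
36.8 x + 363.6 y = 18397.38
Solving the 2×2 system: x ≈ -42.5, y ≈ 54.9 km.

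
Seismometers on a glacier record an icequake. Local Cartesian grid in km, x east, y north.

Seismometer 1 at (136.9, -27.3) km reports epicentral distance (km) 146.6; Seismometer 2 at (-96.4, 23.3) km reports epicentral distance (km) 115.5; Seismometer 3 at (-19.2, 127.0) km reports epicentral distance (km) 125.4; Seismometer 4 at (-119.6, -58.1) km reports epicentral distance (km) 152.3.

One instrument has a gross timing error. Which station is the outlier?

Solve using three stations at a time. Using Seismometer 2, Seismometer 3, Seismometer 4 (subtract circle equations pairwise → linear system) gives (x, y) ≈ (18.0, 7.2).
Distances from that point to each station vs reported:
  Seismometer 1: calculated 123.8 vs reported 146.6 → residual 22.8 km
  Seismometer 2: calculated 115.5 vs reported 115.5 → residual 0.0 km
  Seismometer 3: calculated 125.4 vs reported 125.4 → residual 0.0 km
  Seismometer 4: calculated 152.3 vs reported 152.3 → residual 0.0 km
Seismometer 2, Seismometer 3, Seismometer 4 are mutually consistent (residuals ≈ 0); Seismometer 1 is off by 22.8 km.

Seismometer 1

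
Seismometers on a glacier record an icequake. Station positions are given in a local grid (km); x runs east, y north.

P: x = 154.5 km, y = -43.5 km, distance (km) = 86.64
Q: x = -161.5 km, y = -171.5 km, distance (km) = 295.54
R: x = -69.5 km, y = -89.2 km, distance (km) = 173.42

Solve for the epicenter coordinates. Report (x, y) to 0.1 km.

Circle about each station: (x − 154.5)² + (y + 43.5)² = 86.64²; (x + 161.5)² + (y + 171.5)² = 295.54²; (x + 69.5)² + (y + 89.2)² = 173.42².
Subtracting the P equation from the Q and R equations removes the quadratic terms:
-632.0 x − 256.0 y = -50105.40
-448.0 x − 91.4 y = -35543.62
Solving the 2×2 system: x ≈ 79.4, y ≈ -0.3 km.

(79.4, -0.3)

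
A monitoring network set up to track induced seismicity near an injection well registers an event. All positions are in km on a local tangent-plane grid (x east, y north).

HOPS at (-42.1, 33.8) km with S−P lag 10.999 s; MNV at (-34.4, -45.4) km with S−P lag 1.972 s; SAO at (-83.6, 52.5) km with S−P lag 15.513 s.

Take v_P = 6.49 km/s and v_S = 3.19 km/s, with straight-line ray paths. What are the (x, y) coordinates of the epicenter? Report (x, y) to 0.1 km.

(-41.4, -35.2)

Distance from S−P lag: d = Δt · v_P v_S / (v_P − v_S) = Δt · (6.49·3.19)/(6.49−3.19) ≈ 6.2737·Δt.
So d_HOPS = 69.00, d_MNV = 12.37, d_SAO = 97.32 km.
Circle about each station: (x + 42.1)² + (y − 33.8)² = 69.00²; (x + 34.4)² + (y + 45.4)² = 12.37²; (x + 83.6)² + (y − 52.5)² = 97.32².
Subtracting pairs of circle equations eliminates x²+y² and gives linear equations (the radical axes):
15.4 x − 158.4 y = 4937.65
-83.0 x + 37.4 y = 2120.18
Solving the 2×2 system: x ≈ -41.4, y ≈ -35.2 km.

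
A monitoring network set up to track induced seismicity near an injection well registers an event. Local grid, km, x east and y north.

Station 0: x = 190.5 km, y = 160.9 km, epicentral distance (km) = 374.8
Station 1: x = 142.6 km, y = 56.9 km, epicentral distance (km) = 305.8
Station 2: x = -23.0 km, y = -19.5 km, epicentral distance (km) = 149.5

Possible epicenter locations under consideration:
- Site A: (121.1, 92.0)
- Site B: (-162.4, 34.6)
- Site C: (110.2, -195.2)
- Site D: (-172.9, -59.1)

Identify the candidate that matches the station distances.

Site B

For each candidate, compare |candidate − station| to the reported distance:
Site A: residuals Station 0 277.0, Station 1 264.6, Station 2 32.7 → max 277.0 km
Site B: residuals Station 0 0.0, Station 1 0.0, Station 2 0.0 → max 0.0 km
Site C: residuals Station 0 9.8, Station 1 51.6, Station 2 71.0 → max 71.0 km
Site D: residuals Station 0 50.0, Station 1 30.3, Station 2 5.5 → max 50.0 km
Only Site B has all residuals ≈ 0.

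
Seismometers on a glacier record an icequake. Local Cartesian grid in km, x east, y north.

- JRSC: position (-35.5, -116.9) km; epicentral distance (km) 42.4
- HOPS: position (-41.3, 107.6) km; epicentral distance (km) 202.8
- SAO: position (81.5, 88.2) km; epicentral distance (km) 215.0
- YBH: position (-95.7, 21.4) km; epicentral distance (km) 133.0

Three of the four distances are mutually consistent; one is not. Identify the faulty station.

JRSC

Solve using three stations at a time. Using HOPS, SAO, YBH (subtract circle equations pairwise → linear system) gives (x, y) ≈ (-31.1, -95.0).
Distances from that point to each station vs reported:
  JRSC: calculated 22.3 vs reported 42.4 → residual 20.1 km
  HOPS: calculated 202.9 vs reported 202.8 → residual 0.1 km
  SAO: calculated 215.1 vs reported 215.0 → residual 0.1 km
  YBH: calculated 133.1 vs reported 133.0 → residual 0.1 km
HOPS, SAO, YBH are mutually consistent (residuals ≈ 0); JRSC is off by 20.1 km.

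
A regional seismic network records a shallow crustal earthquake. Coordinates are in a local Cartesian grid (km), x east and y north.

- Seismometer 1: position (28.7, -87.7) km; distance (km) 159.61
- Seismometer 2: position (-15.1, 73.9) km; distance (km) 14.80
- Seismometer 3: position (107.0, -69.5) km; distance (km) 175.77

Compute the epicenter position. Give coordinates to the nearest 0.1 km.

-1.1 km east, 69.1 km north

Circle about each station: (x − 28.7)² + (y + 87.7)² = 159.61²; (x + 15.1)² + (y − 73.9)² = 14.80²; (x − 107.0)² + (y + 69.5)² = 175.77².
Subtracting the Seismometer 1 equation from the Seismometer 2 and Seismometer 3 equations removes the quadratic terms:
-87.6 x + 323.2 y = 22430.55
156.6 x + 36.4 y = 2344.53
Solving the 2×2 system: x ≈ -1.1, y ≈ 69.1 km.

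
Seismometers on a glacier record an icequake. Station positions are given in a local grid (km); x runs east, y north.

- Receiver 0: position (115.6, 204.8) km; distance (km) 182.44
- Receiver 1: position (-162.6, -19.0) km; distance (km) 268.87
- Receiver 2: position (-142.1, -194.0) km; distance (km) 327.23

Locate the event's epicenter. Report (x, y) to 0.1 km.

Circle about each station: (x − 115.6)² + (y − 204.8)² = 182.44²; (x + 162.6)² + (y + 19.0)² = 268.87²; (x + 142.1)² + (y + 194.0)² = 327.23².
Subtracting the Receiver 0 equation from the Receiver 1 and Receiver 2 equations removes the quadratic terms:
-556.4 x − 447.6 y = -67513.36
-515.4 x − 797.6 y = -71273.11
Solving the 2×2 system: x ≈ 103.0, y ≈ 22.8 km.

103.0 km east, 22.8 km north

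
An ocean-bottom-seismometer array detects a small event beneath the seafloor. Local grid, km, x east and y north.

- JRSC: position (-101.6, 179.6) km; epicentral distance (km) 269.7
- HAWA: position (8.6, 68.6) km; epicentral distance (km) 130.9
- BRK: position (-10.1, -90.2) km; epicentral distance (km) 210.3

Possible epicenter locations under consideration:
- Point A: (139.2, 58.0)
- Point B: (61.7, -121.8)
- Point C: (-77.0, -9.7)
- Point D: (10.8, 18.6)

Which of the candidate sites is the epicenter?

For each candidate, compare |candidate − station| to the reported distance:
Point A: residuals JRSC 0.1, HAWA 0.1, BRK 0.1 → max 0.1 km
Point B: residuals JRSC 73.1, HAWA 66.8, BRK 131.9 → max 131.9 km
Point C: residuals JRSC 78.8, HAWA 14.9, BRK 105.6 → max 105.6 km
Point D: residuals JRSC 73.3, HAWA 80.9, BRK 99.5 → max 99.5 km
Only Point A has all residuals ≈ 0.

Point A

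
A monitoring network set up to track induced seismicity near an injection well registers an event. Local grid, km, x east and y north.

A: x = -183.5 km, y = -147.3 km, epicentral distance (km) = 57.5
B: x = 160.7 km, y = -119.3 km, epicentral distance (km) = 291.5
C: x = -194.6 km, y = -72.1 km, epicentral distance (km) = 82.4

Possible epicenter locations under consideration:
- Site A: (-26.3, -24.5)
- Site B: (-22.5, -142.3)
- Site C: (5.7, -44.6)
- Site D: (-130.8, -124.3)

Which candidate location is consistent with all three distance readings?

For each candidate, compare |candidate − station| to the reported distance:
Site A: residuals A 142.0, B 81.8, C 92.5 → max 142.0 km
Site B: residuals A 103.6, B 106.9, C 103.5 → max 106.9 km
Site C: residuals A 157.8, B 119.4, C 119.8 → max 157.8 km
Site D: residuals A 0.0, B 0.0, C 0.0 → max 0.0 km
Only Site D has all residuals ≈ 0.

Site D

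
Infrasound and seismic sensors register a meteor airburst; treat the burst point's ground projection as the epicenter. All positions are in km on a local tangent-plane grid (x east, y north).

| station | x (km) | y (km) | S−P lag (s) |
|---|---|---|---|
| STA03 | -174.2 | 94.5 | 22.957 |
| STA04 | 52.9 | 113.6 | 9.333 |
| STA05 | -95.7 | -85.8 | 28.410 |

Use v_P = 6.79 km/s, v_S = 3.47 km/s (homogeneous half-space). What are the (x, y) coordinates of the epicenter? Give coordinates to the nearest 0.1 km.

x ≈ -11.3 km, y ≈ 97.3 km

Distance from S−P lag: d = Δt · v_P v_S / (v_P − v_S) = Δt · (6.79·3.47)/(6.79−3.47) ≈ 7.0968·Δt.
So d_STA03 = 162.92, d_STA04 = 66.23, d_STA05 = 201.62 km.
Circle about each station: (x + 174.2)² + (y − 94.5)² = 162.92²; (x − 52.9)² + (y − 113.6)² = 66.23²; (x + 95.7)² + (y + 85.8)² = 201.62².
Subtracting pairs of circle equations eliminates x²+y² and gives linear equations (the radical axes):
454.2 x + 38.2 y = -1416.01
157.0 x − 360.6 y = -36863.46
Solving the 2×2 system: x ≈ -11.3, y ≈ 97.3 km.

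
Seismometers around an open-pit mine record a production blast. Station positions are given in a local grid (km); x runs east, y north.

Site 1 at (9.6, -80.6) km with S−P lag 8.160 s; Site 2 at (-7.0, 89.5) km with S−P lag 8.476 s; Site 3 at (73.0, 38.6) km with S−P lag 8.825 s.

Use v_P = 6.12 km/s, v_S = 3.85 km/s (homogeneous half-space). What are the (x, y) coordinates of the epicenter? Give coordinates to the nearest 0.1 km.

x ≈ -10.8 km, y ≈ 1.6 km

Distance from S−P lag: d = Δt · v_P v_S / (v_P − v_S) = Δt · (6.12·3.85)/(6.12−3.85) ≈ 10.3797·Δt.
So d_Site 1 = 84.70, d_Site 2 = 87.98, d_Site 3 = 91.60 km.
Circle about each station: (x − 9.6)² + (y + 80.6)² = 84.70²; (x + 7.0)² + (y − 89.5)² = 87.98²; (x − 73.0)² + (y − 38.6)² = 91.60².
Subtracting the Site 1 equation from the Site 2 and Site 3 equations removes the quadratic terms:
-33.2 x + 340.2 y = 904.34
126.8 x + 238.4 y = -986.03
Solving the 2×2 system: x ≈ -10.8, y ≈ 1.6 km.
Check against Site 1 (with the unrounded x, y): √((x − 9.6)²+(y + 80.6)²) = 84.70 ≈ 84.70 km. ✓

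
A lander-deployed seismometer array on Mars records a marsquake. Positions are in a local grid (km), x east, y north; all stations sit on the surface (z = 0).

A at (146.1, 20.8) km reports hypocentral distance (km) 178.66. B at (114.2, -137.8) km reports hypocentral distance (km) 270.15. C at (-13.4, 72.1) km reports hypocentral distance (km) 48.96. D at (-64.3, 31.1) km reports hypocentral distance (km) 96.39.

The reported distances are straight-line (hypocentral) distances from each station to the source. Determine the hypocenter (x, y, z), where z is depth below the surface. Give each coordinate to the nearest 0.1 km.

Each station gives a sphere (x−x_i)² + (y−y_i)² + z² = d_i² (stations at z=0).
Subtracting the A sphere from B and C: z² cancels, leaving linear equations in x and y:
-63.8 x − 317.2 y = -30809.00
-319.0 x + 102.6 y = 13122.43
Solving: x ≈ -9.296, y ≈ 98.998 km (keep extra digits for the depth step; rounded: -9.3, 99.0).
Then from the A sphere: z² = 178.66² − (x − 146.1)² − (y − 20.8)² with x = -9.296, y = 98.998, so z ≈ 40.701 ≈ 40.7 km.

(-9.3, 99.0, 40.7)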